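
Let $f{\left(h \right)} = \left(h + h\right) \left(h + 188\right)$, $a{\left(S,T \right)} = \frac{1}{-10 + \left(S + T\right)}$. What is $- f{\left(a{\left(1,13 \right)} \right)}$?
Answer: $- \frac{753}{8} \approx -94.125$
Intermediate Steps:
$a{\left(S,T \right)} = \frac{1}{-10 + S + T}$
$f{\left(h \right)} = 2 h \left(188 + h\right)$
$- f{\left(a{\left(1,13 \right)} \right)} = - \frac{2 \left(188 + \frac{1}{-10 + 1 + 13}\right)}{-10 + 1 + 13} = - \frac{2 \left(188 + \frac{1}{4}\right)}{4} = - \frac{2 \cdot 753}{4 \cdot 4} = \left(-1\right) \frac{753}{8} = - \frac{753}{8}$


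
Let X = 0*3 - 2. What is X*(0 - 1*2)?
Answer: 4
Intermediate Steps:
X = -2 (X = 0 - 2 = -2)
X*(0 - 1*2) = -2*(0 - 1*2) = -2*(0 - 2) = -2*(-2) = 4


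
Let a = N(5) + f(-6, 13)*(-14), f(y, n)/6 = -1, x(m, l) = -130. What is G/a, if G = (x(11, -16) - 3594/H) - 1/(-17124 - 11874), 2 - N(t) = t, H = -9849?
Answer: -12341313533/7711235154 ≈ -1.6004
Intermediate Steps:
N(t) = 2 - t
f(y, n) = -6 (f(y, n) = 6*(-1) = -6)
a = 81 (a = (2 - 1*5) - 6*(-14) = (2 - 5) + 84 = -3 + 84 = 81)
G = -12341313533/95200434 (G = (-130 - 3594/(-9849)) - 1/(-17124 - 11874) = (-130 - 3594*(-1)/9849) - 1/(-28998) = (-130 - 1*(-1198/3283)) - 1*(-1/28998) = (-130 + 1198/3283) + 1/28998 = -425592/3283 + 1/28998 = -12341313533/95200434 ≈ -129.64)
G/a = -12341313533/95200434/81 = -12341313533/95200434*1/81 = -12341313533/7711235154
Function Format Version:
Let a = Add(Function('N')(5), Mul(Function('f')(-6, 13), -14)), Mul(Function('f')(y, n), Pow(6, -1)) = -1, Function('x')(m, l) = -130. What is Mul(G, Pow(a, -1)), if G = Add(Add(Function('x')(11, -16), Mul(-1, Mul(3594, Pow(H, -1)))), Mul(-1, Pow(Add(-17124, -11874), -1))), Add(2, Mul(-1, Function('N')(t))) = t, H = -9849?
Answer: Rational(-12341313533, 7711235154) ≈ -1.6004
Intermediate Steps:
Function('N')(t) = Add(2, Mul(-1, t))
Function('f')(y, n) = -6 (Function('f')(y, n) = Mul(6, -1) = -6)
a = 81 (a = Add(Add(2, Mul(-1, 5)), Mul(-6, -14)) = Add(Add(2, -5), 84) = Add(-3, 84) = 81)
G = Rational(-12341313533, 95200434) (G = Add(Add(-130, Mul(-1, Mul(3594, Pow(-9849, -1)))), Mul(-1, Pow(Add(-17124, -11874), -1))) = Add(Add(-130, Mul(-1, Mul(3594, Rational(-1, 9849)))), Mul(-1, Pow(-28998, -1))) = Add(Add(-130, Mul(-1, Rational(-1198, 3283))), Mul(-1, Rational(-1, 28998))) = Add(Add(-130, Rational(1198, 3283)), Rational(1, 28998)) = Add(Rational(-425592, 3283), Rational(1, 28998)) = Rational(-12341313533, 95200434) ≈ -129.64)
Mul(G, Pow(a, -1)) = Mul(Rational(-12341313533, 95200434), Pow(81, -1)) = Mul(Rational(-12341313533, 95200434), Rational(1, 81)) = Rational(-12341313533, 7711235154)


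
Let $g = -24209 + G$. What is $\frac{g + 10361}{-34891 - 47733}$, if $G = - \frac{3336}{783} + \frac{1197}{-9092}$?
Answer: $\frac{32871892897}{196067743488} \approx 0.16766$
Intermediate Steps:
$G = - \frac{10422721}{2373012}$ ($G = \left(-3336\right) \frac{1}{783} + 1197 \left(- \frac{1}{9092}\right) = - \frac{1112}{261} - \frac{1197}{9092} = - \frac{10422721}{2373012} \approx -4.3922$)
$g = - \frac{57458670229}{2373012}$ ($g = -24209 - \frac{10422721}{2373012} = - \frac{57458670229}{2373012} \approx -24213.0$)
$\frac{g + 10361}{-34891 - 47733} = \frac{- \frac{57458670229}{2373012} + 10361}{-34891 - 47733} = - \frac{32871892897}{2373012 \left(-82624\right)} = \left(- \frac{32871892897}{2373012}\right) \left(- \frac{1}{82624}\right) = \frac{32871892897}{196067743488}$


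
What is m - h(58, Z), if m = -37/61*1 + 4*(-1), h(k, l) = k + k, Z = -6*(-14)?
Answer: -7357/61 ≈ -120.61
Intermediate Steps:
Z = 84
h(k, l) = 2*k
m = -281/61 (m = -37*1/61*1 - 4 = -37/61*1 - 4 = -37/61 - 4 = -281/61 ≈ -4.6066)
m - h(58, Z) = -281/61 - 2*58 = -281/61 - 1*116 = -281/61 - 116 = -7357/61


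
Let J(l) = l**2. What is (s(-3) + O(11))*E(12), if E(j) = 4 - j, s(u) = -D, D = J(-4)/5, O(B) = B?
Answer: -312/5 ≈ -62.400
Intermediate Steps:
D = 16/5 (D = (-4)**2/5 = 16*(1/5) = 16/5 ≈ 3.2000)
s(u) = -16/5 (s(u) = -1*16/5 = -16/5)
(s(-3) + O(11))*E(12) = (-16/5 + 11)*(4 - 1*12) = 39*(4 - 12)/5 = (39/5)*(-8) = -312/5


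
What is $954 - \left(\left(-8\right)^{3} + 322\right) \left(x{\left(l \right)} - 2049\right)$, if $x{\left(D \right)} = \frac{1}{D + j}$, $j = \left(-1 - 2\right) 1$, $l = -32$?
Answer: $- \frac{2718530}{7} \approx -3.8836 \cdot 10^{5}$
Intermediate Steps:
$j = -3$ ($j = \left(-3\right) 1 = -3$)
$x{\left(D \right)} = \frac{1}{-3 + D}$ ($x{\left(D \right)} = \frac{1}{D - 3} = \frac{1}{-3 + D}$)
$954 - \left(\left(-8\right)^{3} + 322\right) \left(x{\left(l \right)} - 2049\right) = 954 - \left(\left(-8\right)^{3} + 322\right) \left(\frac{1}{-3 - 32} - 2049\right) = 954 - \left(-512 + 322\right) \left(\frac{1}{-35} - 2049\right) = 954 - - 190 \left(- \frac{1}{35} - 2049\right) = 954 - \left(-190\right) \left(- \frac{71716}{35}\right) = 954 - \frac{2725208}{7} = - \frac{2718530}{7}$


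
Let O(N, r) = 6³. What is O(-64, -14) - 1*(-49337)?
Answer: 49553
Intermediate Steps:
O(N, r) = 216
O(-64, -14) - 1*(-49337) = 216 - 1*(-49337) = 216 + 49337 = 49553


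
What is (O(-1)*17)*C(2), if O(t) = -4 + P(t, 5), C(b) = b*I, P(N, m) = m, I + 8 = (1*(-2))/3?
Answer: -884/3 ≈ -294.67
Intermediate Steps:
I = -26/3 (I = -8 + (1*(-2))/3 = -8 - 2*1/3 = -8 - 2/3 = -26/3 ≈ -8.6667)
C(b) = -26*b/3 (C(b) = b*(-26/3) = -26*b/3)
O(t) = 1 (O(t) = -4 + 5 = 1)
(O(-1)*17)*C(2) = (1*17)*(-26/3*2) = 17*(-52/3) = -884/3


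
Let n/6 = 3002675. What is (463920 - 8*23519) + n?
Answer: 18291818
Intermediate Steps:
n = 18016050 (n = 6*3002675 = 18016050)
(463920 - 8*23519) + n = (463920 - 8*23519) + 18016050 = (463920 - 188152) + 18016050 = 275768 + 18016050 = 18291818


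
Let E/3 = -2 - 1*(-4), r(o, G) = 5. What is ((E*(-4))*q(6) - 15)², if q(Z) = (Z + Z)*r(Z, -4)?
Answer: 2117025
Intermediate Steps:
q(Z) = 10*Z (q(Z) = (Z + Z)*5 = (2*Z)*5 = 10*Z)
E = 6 (E = 3*(-2 - 1*(-4)) = 3*(-2 + 4) = 3*2 = 6)
((E*(-4))*q(6) - 15)² = ((6*(-4))*(10*6) - 15)² = (-24*60 - 15)² = (-1440 - 15)² = (-1455)² = 2117025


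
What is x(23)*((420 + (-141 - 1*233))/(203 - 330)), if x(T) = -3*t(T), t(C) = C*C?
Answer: 73002/127 ≈ 574.82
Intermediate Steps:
t(C) = C²
x(T) = -3*T²
x(23)*((420 + (-141 - 1*233))/(203 - 330)) = (-3*23²)*((420 + (-141 - 1*233))/(203 - 330)) = (-3*529)*((420 + (-141 - 233))/(-127)) = -1587*(420 - 374)*(-1)/127 = -73002*(-1)/127 = -1587*(-46/127) = 73002/127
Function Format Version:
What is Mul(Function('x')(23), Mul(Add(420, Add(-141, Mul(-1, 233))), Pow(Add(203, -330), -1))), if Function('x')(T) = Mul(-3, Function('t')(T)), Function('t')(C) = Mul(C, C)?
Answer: Rational(73002, 127) ≈ 574.82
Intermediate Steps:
Function('t')(C) = Pow(C, 2)
Function('x')(T) = Mul(-3, Pow(T, 2))
Mul(Function('x')(23), Mul(Add(420, Add(-141, Mul(-1, 233))), Pow(Add(203, -330), -1))) = Mul(Mul(-3, Pow(23, 2)), Mul(Add(420, Add(-141, Mul(-1, 233))), Pow(Add(203, -330), -1))) = Mul(Mul(-3, 529), Mul(Add(420, Add(-141, -233)), Pow(-127, -1))) = Mul(-1587, Mul(Add(420, -374), Rational(-1, 127))) = Mul(-1587, Mul(46, Rational(-1, 127))) = Mul(-1587, Rational(-46, 127)) = Rational(73002, 127)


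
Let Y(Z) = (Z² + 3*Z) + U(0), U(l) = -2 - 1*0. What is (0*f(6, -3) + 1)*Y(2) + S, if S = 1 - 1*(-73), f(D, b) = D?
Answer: 82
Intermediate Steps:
U(l) = -2 (U(l) = -2 + 0 = -2)
S = 74 (S = 1 + 73 = 74)
Y(Z) = -2 + Z² + 3*Z (Y(Z) = (Z² + 3*Z) - 2 = -2 + Z² + 3*Z)
(0*f(6, -3) + 1)*Y(2) + S = (0*6 + 1)*(-2 + 2² + 3*2) + 74 = (0 + 1)*(-2 + 4 + 6) + 74 = 1*8 + 74 = 8 + 74 = 82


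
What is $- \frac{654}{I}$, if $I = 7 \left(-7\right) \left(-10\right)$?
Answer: $- \frac{327}{245} \approx -1.3347$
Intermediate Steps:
$I = 490$ ($I = \left(-49\right) \left(-10\right) = 490$)
$- \frac{654}{I} = - \frac{654}{490} = \left(-654\right) \frac{1}{490} = - \frac{327}{245}$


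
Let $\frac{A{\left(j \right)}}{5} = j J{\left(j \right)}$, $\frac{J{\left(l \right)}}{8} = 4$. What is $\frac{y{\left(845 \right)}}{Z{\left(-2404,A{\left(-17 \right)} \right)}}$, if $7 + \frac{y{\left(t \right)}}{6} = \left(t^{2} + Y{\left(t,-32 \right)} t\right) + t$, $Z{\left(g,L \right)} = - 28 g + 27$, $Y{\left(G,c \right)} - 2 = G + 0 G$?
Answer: $\frac{8583468}{67339} \approx 127.47$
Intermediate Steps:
$Y{\left(G,c \right)} = 2 + G$ ($Y{\left(G,c \right)} = 2 + \left(G + 0 G\right) = 2 + \left(G + 0\right) = 2 + G$)
$J{\left(l \right)} = 32$ ($J{\left(l \right)} = 8 \cdot 4 = 32$)
$A{\left(j \right)} = 160 j$ ($A{\left(j \right)} = 5 j 32 = 5 \cdot 32 j = 160 j$)
$Z{\left(g,L \right)} = 27 - 28 g$
$y{\left(t \right)} = -42 + 6 t + 6 t^{2} + 6 t \left(2 + t\right)$ ($y{\left(t \right)} = -42 + 6 \left(\left(t^{2} + \left(2 + t\right) t\right) + t\right) = -42 + 6 \left(\left(t^{2} + t \left(2 + t\right)\right) + t\right) = -42 + 6 \left(t + t^{2} + t \left(2 + t\right)\right) = -42 + \left(6 t + 6 t^{2} + 6 t \left(2 + t\right)\right) = -42 + 6 t + 6 t^{2} + 6 t \left(2 + t\right)$)
$\frac{y{\left(845 \right)}}{Z{\left(-2404,A{\left(-17 \right)} \right)}} = \frac{-42 + 12 \cdot 845^{2} + 18 \cdot 845}{27 - -67312} = \frac{-42 + 12 \cdot 714025 + 15210}{27 + 67312} = \frac{-42 + 8568300 + 15210}{67339} = 8583468 \cdot \frac{1}{67339} = \frac{8583468}{67339}$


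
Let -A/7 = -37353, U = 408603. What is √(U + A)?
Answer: √670074 ≈ 818.58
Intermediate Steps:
A = 261471 (A = -7*(-37353) = 261471)
√(U + A) = √(408603 + 261471) = √670074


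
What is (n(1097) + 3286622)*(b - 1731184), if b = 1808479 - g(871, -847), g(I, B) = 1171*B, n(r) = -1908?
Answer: 3511792848248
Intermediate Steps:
b = 2800316 (b = 1808479 - 1171*(-847) = 1808479 - 1*(-991837) = 1808479 + 991837 = 2800316)
(n(1097) + 3286622)*(b - 1731184) = (-1908 + 3286622)*(2800316 - 1731184) = 3284714*1069132 = 3511792848248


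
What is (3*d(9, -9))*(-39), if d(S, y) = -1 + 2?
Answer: -117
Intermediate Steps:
d(S, y) = 1
(3*d(9, -9))*(-39) = (3*1)*(-39) = 3*(-39) = -117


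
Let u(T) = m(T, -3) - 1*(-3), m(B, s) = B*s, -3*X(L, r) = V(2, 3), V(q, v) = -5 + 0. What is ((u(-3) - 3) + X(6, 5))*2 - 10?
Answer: 34/3 ≈ 11.333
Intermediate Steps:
V(q, v) = -5
X(L, r) = 5/3 (X(L, r) = -⅓*(-5) = 5/3)
u(T) = 3 - 3*T (u(T) = T*(-3) - 1*(-3) = -3*T + 3 = 3 - 3*T)
((u(-3) - 3) + X(6, 5))*2 - 10 = (((3 - 3*(-3)) - 3) + 5/3)*2 - 10 = (((3 + 9) - 3) + 5/3)*2 - 10 = ((12 - 3) + 5/3)*2 - 10 = (9 + 5/3)*2 - 10 = (32/3)*2 - 10 = 64/3 - 10 = 34/3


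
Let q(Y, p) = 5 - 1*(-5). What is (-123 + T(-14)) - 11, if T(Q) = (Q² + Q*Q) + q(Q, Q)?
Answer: 268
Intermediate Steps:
q(Y, p) = 10 (q(Y, p) = 5 + 5 = 10)
T(Q) = 10 + 2*Q² (T(Q) = (Q² + Q*Q) + 10 = (Q² + Q²) + 10 = 2*Q² + 10 = 10 + 2*Q²)
(-123 + T(-14)) - 11 = (-123 + (10 + 2*(-14)²)) - 11 = (-123 + (10 + 2*196)) - 11 = (-123 + (10 + 392)) - 11 = (-123 + 402) - 11 = 279 - 11 = 268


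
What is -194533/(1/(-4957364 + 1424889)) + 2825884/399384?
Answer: 68612469742493521/99846 ≈ 6.8718e+11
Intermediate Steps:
-194533/(1/(-4957364 + 1424889)) + 2825884/399384 = -194533/(1/(-3532475)) + 2825884*(1/399384) = -194533/(-1/3532475) + 706471/99846 = -194533*(-3532475) + 706471/99846 = 687182959175 + 706471/99846 = 68612469742493521/99846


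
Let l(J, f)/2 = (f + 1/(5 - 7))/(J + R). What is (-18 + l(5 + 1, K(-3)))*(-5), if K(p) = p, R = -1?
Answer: 97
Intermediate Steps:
l(J, f) = 2*(-½ + f)/(-1 + J) (l(J, f) = 2*((f + 1/(5 - 7))/(J - 1)) = 2*((f + 1/(-2))/(-1 + J)) = 2*((f - ½)/(-1 + J)) = 2*((-½ + f)/(-1 + J)) = 2*(-½ + f)/(-1 + J))
(-18 + l(5 + 1, K(-3)))*(-5) = (-18 + (-1 + 2*(-3))/(-1 + (5 + 1)))*(-5) = (-18 + (-1 - 6)/(-1 + 6))*(-5) = (-18 - 7/5)*(-5) = -97/5*(-5) = 97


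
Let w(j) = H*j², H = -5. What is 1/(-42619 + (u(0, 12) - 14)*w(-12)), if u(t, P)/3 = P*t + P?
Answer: -1/58459 ≈ -1.7106e-5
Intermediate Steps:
w(j) = -5*j²
u(t, P) = 3*P + 3*P*t (u(t, P) = 3*(P*t + P) = 3*(P + P*t) = 3*P + 3*P*t)
1/(-42619 + (u(0, 12) - 14)*w(-12)) = 1/(-42619 + (3*12*(1 + 0) - 14)*(-5*(-12)²)) = 1/(-42619 + (3*12*1 - 14)*(-5*144)) = 1/(-42619 + (36 - 14)*(-720)) = 1/(-42619 + 22*(-720)) = 1/(-42619 - 15840) = 1/(-58459) = -1/58459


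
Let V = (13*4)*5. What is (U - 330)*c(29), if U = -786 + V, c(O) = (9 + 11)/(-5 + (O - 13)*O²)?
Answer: -17120/13451 ≈ -1.2728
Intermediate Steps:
V = 260 (V = 52*5 = 260)
c(O) = 20/(-5 + O²*(-13 + O)) (c(O) = 20/(-5 + (-13 + O)*O²) = 20/(-5 + O²*(-13 + O)))
U = -526 (U = -786 + 260 = -526)
(U - 330)*c(29) = (-526 - 330)*(20/(-5 + 29³ - 13*29²)) = -17120/(-5 + 24389 - 13*841) = -17120/(-5 + 24389 - 10933) = -17120/13451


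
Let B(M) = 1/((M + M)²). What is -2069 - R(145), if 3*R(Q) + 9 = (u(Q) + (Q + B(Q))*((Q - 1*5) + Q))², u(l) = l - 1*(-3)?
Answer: -486613913469446089/848737200 ≈ -5.7334e+8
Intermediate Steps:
u(l) = 3 + l (u(l) = l + 3 = 3 + l)
B(M) = 1/(4*M²) (B(M) = 1/((2*M)²) = 1/(4*M²))
R(Q) = -3 + (3 + Q + (-5 + 2*Q)*(Q + 1/(4*Q²)))²/3 (R(Q) = -3 + ((3 + Q) + (Q + 1/(4*Q²))*((Q - 1*5) + Q))²/3 = -3 + ((3 + Q) + (Q + 1/(4*Q²))*((Q - 5) + Q))²/3 = -3 + ((3 + Q) + (Q + 1/(4*Q²))*((-5 + Q) + Q))²/3 = -3 + ((3 + Q) + (Q + 1/(4*Q²))*(-5 + 2*Q))²/3 = -3 + ((3 + Q) + (-5 + 2*Q)*(Q + 1/(4*Q²)))²/3 = -3 + (3 + Q + (-5 + 2*Q)*(Q + 1/(4*Q²)))²/3)
-2069 - R(145) = -2069 - (-3 + (1/48)*(-5 - 16*145³ + 2*145 + 8*145⁴ + 12*145²)²/145⁴) = -2069 - (-3 + (1/48)*(1/442050625)*(-5 - 16*3048625 + 290 + 8*442050625 + 12*21025)²) = -2069 - (-3 + (1/48)*(1/442050625)*(-5 - 48778000 + 290 + 3536405000 + 252300)²) = -2069 - (-3 + (1/48)*(1/442050625)*3487879585²) = -2069 - (-3 + (1/48)*(1/442050625)*12165303999459772225) = -2069 - (-3 + 486612159978390889/848737200) = -2069 - 1*486612157432179289/848737200 = -2069 - 486612157432179289/848737200 = -486613913469446089/848737200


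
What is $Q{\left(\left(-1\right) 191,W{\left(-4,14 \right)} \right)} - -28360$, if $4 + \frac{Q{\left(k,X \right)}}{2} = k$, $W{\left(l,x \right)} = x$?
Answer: $27970$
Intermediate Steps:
$Q{\left(k,X \right)} = -8 + 2 k$
$Q{\left(\left(-1\right) 191,W{\left(-4,14 \right)} \right)} - -28360 = \left(-8 + 2 \left(\left(-1\right) 191\right)\right) - -28360 = \left(-8 + 2 \left(-191\right)\right) + 28360 = \left(-8 - 382\right) + 28360 = -390 + 28360 = 27970$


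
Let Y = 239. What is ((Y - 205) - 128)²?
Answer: 8836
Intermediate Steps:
((Y - 205) - 128)² = ((239 - 205) - 128)² = (34 - 128)² = (-94)² = 8836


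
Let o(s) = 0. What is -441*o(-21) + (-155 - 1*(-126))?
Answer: -29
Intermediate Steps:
-441*o(-21) + (-155 - 1*(-126)) = -441*0 + (-155 - 1*(-126)) = 0 + (-155 + 126) = 0 - 29 = -29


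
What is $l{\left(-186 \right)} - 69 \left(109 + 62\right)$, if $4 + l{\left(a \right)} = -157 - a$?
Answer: $-11774$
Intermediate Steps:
$l{\left(a \right)} = -161 - a$ ($l{\left(a \right)} = -4 - \left(157 + a\right) = -161 - a$)
$l{\left(-186 \right)} - 69 \left(109 + 62\right) = \left(-161 - -186\right) - 69 \left(109 + 62\right) = \left(-161 + 186\right) - 11799 = 25 - 11799 = -11774$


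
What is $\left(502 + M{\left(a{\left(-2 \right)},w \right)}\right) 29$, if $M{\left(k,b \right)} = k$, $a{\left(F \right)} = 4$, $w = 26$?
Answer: $14674$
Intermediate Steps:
$\left(502 + M{\left(a{\left(-2 \right)},w \right)}\right) 29 = \left(502 + 4\right) 29 = 506 \cdot 29 = 14674$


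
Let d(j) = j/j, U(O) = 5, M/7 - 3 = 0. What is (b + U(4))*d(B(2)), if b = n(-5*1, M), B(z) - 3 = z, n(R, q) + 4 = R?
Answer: -4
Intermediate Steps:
M = 21 (M = 21 + 7*0 = 21 + 0 = 21)
n(R, q) = -4 + R
B(z) = 3 + z
d(j) = 1
b = -9 (b = -4 - 5*1 = -4 - 5 = -9)
(b + U(4))*d(B(2)) = (-9 + 5)*1 = -4*1 = -4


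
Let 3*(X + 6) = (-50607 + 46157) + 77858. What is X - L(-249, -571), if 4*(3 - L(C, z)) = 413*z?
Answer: -413945/12 ≈ -34495.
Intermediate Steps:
X = 73390/3 (X = -6 + ((-50607 + 46157) + 77858)/3 = -6 + (-4450 + 77858)/3 = -6 + (1/3)*73408 = -6 + 73408/3 = 73390/3 ≈ 24463.)
L(C, z) = 3 - 413*z/4
X - L(-249, -571) = 73390/3 - (3 - 413/4*(-571)) = 73390/3 - (3 + 235823/4) = 73390/3 - 1*235835/4 = 73390/3 - 235835/4 = -413945/12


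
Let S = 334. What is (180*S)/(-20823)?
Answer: -20040/6941 ≈ -2.8872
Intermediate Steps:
(180*S)/(-20823) = (180*334)/(-20823) = 60120*(-1/20823) = -20040/6941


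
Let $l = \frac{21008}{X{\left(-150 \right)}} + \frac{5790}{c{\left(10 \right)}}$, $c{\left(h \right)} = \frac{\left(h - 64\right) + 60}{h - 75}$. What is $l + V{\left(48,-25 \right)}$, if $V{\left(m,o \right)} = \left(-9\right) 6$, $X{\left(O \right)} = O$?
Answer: $- \frac{4718929}{75} \approx -62919.0$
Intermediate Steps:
$c{\left(h \right)} = \frac{-4 + h}{-75 + h}$ ($c{\left(h \right)} = \frac{\left(-64 + h\right) + 60}{-75 + h} = \frac{-4 + h}{-75 + h}$)
$V{\left(m,o \right)} = -54$
$l = - \frac{4714879}{75}$ ($l = \frac{21008}{-150} + \frac{5790}{\frac{1}{-75 + 10} \left(-4 + 10\right)} = 21008 \left(- \frac{1}{150}\right) + \frac{5790}{\frac{1}{-65} \cdot 6} = - \frac{10504}{75} + \frac{5790}{\left(- \frac{1}{65}\right) 6} = - \frac{10504}{75} + \frac{5790}{- \frac{6}{65}} = - \frac{10504}{75} + 5790 \left(- \frac{65}{6}\right) = - \frac{10504}{75} - 62725 = - \frac{4714879}{75} \approx -62865.0$)
$l + V{\left(48,-25 \right)} = - \frac{4714879}{75} - 54 = - \frac{4718929}{75}$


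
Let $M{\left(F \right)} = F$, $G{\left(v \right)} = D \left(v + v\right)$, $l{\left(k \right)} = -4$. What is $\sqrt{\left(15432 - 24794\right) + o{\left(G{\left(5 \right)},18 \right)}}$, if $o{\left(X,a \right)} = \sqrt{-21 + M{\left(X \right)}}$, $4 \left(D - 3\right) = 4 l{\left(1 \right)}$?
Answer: $\sqrt{-9362 + i \sqrt{31}} \approx 0.0288 + 96.757 i$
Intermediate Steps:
$D = -1$ ($D = 3 + \frac{4 \left(-4\right)}{4} = 3 + \frac{1}{4} \left(-16\right) = 3 - 4 = -1$)
$G{\left(v \right)} = - 2 v$ ($G{\left(v \right)} = - (v + v) = - 2 v$)
$o{\left(X,a \right)} = \sqrt{-21 + X}$
$\sqrt{\left(15432 - 24794\right) + o{\left(G{\left(5 \right)},18 \right)}} = \sqrt{\left(15432 - 24794\right) + \sqrt{-21 - 10}} = \sqrt{-9362 + \sqrt{-31}} = \sqrt{-9362 + i \sqrt{31}}$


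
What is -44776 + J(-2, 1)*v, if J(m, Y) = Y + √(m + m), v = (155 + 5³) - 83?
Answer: -44579 + 394*I ≈ -44579.0 + 394.0*I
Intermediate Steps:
v = 197 (v = (155 + 125) - 83 = 280 - 83 = 197)
J(m, Y) = Y + √2*√m (J(m, Y) = Y + √(2*m) = Y + √2*√m)
-44776 + J(-2, 1)*v = -44776 + (1 + √2*√(-2))*197 = -44776 + (1 + √2*(I*√2))*197 = -44776 + (1 + 2*I)*197 = -44776 + (197 + 394*I) = -44579 + 394*I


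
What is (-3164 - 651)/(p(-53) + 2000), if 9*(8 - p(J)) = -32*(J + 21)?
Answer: -34335/17048 ≈ -2.0140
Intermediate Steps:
p(J) = 248/3 + 32*J/9 (p(J) = 8 - (-32)*(J + 21)/9 = 8 - (-32)*(21 + J)/9 = 8 - (-672 - 32*J)/9 = 8 + (224/3 + 32*J/9) = 248/3 + 32*J/9)
(-3164 - 651)/(p(-53) + 2000) = (-3164 - 651)/((248/3 + (32/9)*(-53)) + 2000) = -3815/((248/3 - 1696/9) + 2000) = -3815/(-952/9 + 2000) = -3815/17048/9 = -3815*9/17048 = -34335/17048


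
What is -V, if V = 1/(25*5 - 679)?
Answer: 1/554 ≈ 0.0018051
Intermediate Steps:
V = -1/554 (V = 1/(125 - 679) = 1/(-554) = -1/554 ≈ -0.0018051)
-V = -1*(-1/554) = 1/554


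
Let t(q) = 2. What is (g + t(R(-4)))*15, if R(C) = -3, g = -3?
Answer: -15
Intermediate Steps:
(g + t(R(-4)))*15 = (-3 + 2)*15 = -1*15 = -15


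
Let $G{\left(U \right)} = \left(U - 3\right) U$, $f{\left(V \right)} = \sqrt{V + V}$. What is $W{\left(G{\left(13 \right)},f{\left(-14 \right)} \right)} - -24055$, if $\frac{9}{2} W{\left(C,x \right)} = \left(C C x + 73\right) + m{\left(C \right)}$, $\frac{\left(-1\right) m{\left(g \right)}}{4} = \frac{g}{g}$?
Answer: $\frac{72211}{3} + \frac{67600 i \sqrt{7}}{9} \approx 24070.0 + 19873.0 i$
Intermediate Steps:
$m{\left(g \right)} = -4$ ($m{\left(g \right)} = - 4 \frac{g}{g} = \left(-4\right) 1 = -4$)
$f{\left(V \right)} = \sqrt{2} \sqrt{V}$ ($f{\left(V \right)} = \sqrt{2 V} = \sqrt{2} \sqrt{V}$)
$G{\left(U \right)} = U \left(-3 + U\right)$ ($G{\left(U \right)} = \left(-3 + U\right) U = U \left(-3 + U\right)$)
$W{\left(C,x \right)} = \frac{46}{3} + \frac{2 x C^{2}}{9}$ ($W{\left(C,x \right)} = \frac{2 \left(\left(C C x + 73\right) - 4\right)}{9} = \frac{2 \left(\left(C^{2} x + 73\right) - 4\right)}{9} = \frac{2 \left(\left(x C^{2} + 73\right) - 4\right)}{9} = \frac{2 \left(\left(73 + x C^{2}\right) - 4\right)}{9} = \frac{2 \left(69 + x C^{2}\right)}{9} = \frac{46}{3} + \frac{2 x C^{2}}{9}$)
$W{\left(G{\left(13 \right)},f{\left(-14 \right)} \right)} - -24055 = \left(\frac{46}{3} + \frac{2 \sqrt{2} \sqrt{-14} \left(13 \left(-3 + 13\right)\right)^{2}}{9}\right) - -24055 = \left(\frac{46}{3} + \frac{2 \sqrt{2} i \sqrt{14} \left(13 \cdot 10\right)^{2}}{9}\right) + 24055 = \left(\frac{46}{3} + \frac{2 \cdot 2 i \sqrt{7} \cdot 130^{2}}{9}\right) + 24055 = \left(\frac{46}{3} + \frac{2}{9} \cdot 2 i \sqrt{7} \cdot 16900\right) + 24055 = \left(\frac{46}{3} + \frac{67600 i \sqrt{7}}{9}\right) + 24055 = \frac{72211}{3} + \frac{67600 i \sqrt{7}}{9}$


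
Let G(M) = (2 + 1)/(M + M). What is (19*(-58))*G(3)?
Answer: -551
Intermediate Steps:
G(M) = 3/(2*M) (G(M) = 3/((2*M)) = 3*(1/(2*M)) = 3/(2*M))
(19*(-58))*G(3) = (19*(-58))*((3/2)/3) = -1653/3 = -1102*1/2 = -551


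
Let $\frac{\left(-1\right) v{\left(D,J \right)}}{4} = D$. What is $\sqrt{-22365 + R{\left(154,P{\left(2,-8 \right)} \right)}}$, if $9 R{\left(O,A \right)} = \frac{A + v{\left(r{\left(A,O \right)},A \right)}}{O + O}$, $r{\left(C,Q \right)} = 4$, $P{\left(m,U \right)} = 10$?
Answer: $\frac{i \sqrt{4773675522}}{462} \approx 149.55 i$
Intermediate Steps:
$v{\left(D,J \right)} = - 4 D$
$R{\left(O,A \right)} = \frac{-16 + A}{18 O}$ ($R{\left(O,A \right)} = \frac{\left(A - 16\right) \frac{1}{O + O}}{9} = \frac{\left(A - 16\right) \frac{1}{2 O}}{9} = \frac{\left(-16 + A\right) \frac{1}{2 O}}{9} = \frac{\frac{1}{2} \frac{1}{O} \left(-16 + A\right)}{9} = \frac{-16 + A}{18 O}$)
$\sqrt{-22365 + R{\left(154,P{\left(2,-8 \right)} \right)}} = \sqrt{-22365 + \frac{-16 + 10}{18 \cdot 154}} = \sqrt{-22365 + \frac{1}{18} \cdot \frac{1}{154} \left(-6\right)} = \sqrt{-22365 - \frac{1}{462}} = \sqrt{- \frac{10332631}{462}} = \frac{i \sqrt{4773675522}}{462}$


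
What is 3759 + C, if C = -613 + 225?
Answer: 3371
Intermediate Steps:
C = -388
3759 + C = 3759 - 388 = 3371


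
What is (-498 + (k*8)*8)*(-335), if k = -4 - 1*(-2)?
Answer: 209710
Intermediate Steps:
k = -2 (k = -4 + 2 = -2)
(-498 + (k*8)*8)*(-335) = (-498 - 2*8*8)*(-335) = (-498 - 16*8)*(-335) = (-498 - 128)*(-335) = -626*(-335) = 209710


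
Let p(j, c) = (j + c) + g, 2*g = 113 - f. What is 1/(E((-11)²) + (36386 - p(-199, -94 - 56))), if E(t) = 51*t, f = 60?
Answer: 2/85759 ≈ 2.3321e-5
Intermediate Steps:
g = 53/2 (g = (113 - 1*60)/2 = (113 - 60)/2 = (½)*53 = 53/2 ≈ 26.500)
p(j, c) = 53/2 + c + j (p(j, c) = (j + c) + 53/2 = (c + j) + 53/2 = 53/2 + c + j)
1/(E((-11)²) + (36386 - p(-199, -94 - 56))) = 1/(51*(-11)² + (36386 - (53/2 + (-94 - 56) - 199))) = 1/(51*121 + (36386 - (53/2 - 150 - 199))) = 1/(6171 + (36386 - 1*(-645/2))) = 1/(6171 + (36386 + 645/2)) = 1/(6171 + 73417/2) = 1/(85759/2) = 2/85759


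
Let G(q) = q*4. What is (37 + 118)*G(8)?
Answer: 4960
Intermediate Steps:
G(q) = 4*q
(37 + 118)*G(8) = (37 + 118)*(4*8) = 155*32 = 4960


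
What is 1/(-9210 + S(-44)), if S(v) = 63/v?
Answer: -44/405303 ≈ -0.00010856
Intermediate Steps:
1/(-9210 + S(-44)) = 1/(-9210 + 63/(-44)) = 1/(-9210 + 63*(-1/44)) = 1/(-9210 - 63/44) = 1/(-405303/44) = -44/405303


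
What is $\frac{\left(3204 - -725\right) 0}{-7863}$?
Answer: $0$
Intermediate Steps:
$\frac{\left(3204 - -725\right) 0}{-7863} = \left(3204 + 725\right) 0 \left(- \frac{1}{7863}\right) = 3929 \cdot 0 \left(- \frac{1}{7863}\right) = 0 \left(- \frac{1}{7863}\right) = 0$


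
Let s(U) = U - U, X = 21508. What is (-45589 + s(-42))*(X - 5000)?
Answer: -752583212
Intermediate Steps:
s(U) = 0
(-45589 + s(-42))*(X - 5000) = (-45589 + 0)*(21508 - 5000) = -45589*16508 = -752583212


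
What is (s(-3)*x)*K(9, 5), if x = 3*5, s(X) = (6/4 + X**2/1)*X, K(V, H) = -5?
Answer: 4725/2 ≈ 2362.5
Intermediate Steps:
s(X) = X*(3/2 + X**2) (s(X) = (6*(1/4) + X**2*1)*X = (3/2 + X**2)*X = X*(3/2 + X**2))
x = 15
(s(-3)*x)*K(9, 5) = (-3*(3/2 + (-3)**2)*15)*(-5) = (-3*(3/2 + 9)*15)*(-5) = (-3*21/2*15)*(-5) = -63/2*15*(-5) = -945/2*(-5) = 4725/2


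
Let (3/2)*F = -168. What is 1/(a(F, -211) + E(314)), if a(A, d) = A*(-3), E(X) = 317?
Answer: 1/653 ≈ 0.0015314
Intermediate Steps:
F = -112 (F = (⅔)*(-168) = -112)
a(A, d) = -3*A
1/(a(F, -211) + E(314)) = 1/(-3*(-112) + 317) = 1/(336 + 317) = 1/653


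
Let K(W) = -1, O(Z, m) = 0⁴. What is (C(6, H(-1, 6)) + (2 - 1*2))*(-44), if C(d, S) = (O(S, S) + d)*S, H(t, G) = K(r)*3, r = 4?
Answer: 792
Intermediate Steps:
O(Z, m) = 0
H(t, G) = -3 (H(t, G) = -1*3 = -3)
C(d, S) = S*d (C(d, S) = (0 + d)*S = d*S = S*d)
(C(6, H(-1, 6)) + (2 - 1*2))*(-44) = (-3*6 + (2 - 1*2))*(-44) = (-18 + (2 - 2))*(-44) = (-18 + 0)*(-44) = -18*(-44) = 792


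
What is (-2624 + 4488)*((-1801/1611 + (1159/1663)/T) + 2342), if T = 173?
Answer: 2022367519642432/463483089 ≈ 4.3634e+6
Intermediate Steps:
(-2624 + 4488)*((-1801/1611 + (1159/1663)/T) + 2342) = (-2624 + 4488)*((-1801/1611 + (1159/1663)/173) + 2342) = 1864*((-1801*1/1611 + (1159*(1/1663))*(1/173)) + 2342) = 1864*((-1801/1611 + (1159/1663)*(1/173)) + 2342) = 1864*((-1801/1611 + 1159/287699) + 2342) = 1864*(-516278750/463483089 + 2342) = 1864*(1084961115688/463483089) = 2022367519642432/463483089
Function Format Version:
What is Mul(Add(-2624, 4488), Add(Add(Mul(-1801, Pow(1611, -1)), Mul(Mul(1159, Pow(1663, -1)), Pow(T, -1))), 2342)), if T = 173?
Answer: Rational(2022367519642432, 463483089) ≈ 4.3634e+6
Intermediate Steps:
Mul(Add(-2624, 4488), Add(Add(Mul(-1801, Pow(1611, -1)), Mul(Mul(1159, Pow(1663, -1)), Pow(T, -1))), 2342)) = Mul(Add(-2624, 4488), Add(Add(Mul(-1801, Pow(1611, -1)), Mul(Mul(1159, Pow(1663, -1)), Pow(173, -1))), 2342)) = Mul(1864, Add(Add(Mul(-1801, Rational(1, 1611)), Mul(Mul(1159, Rational(1, 1663)), Rational(1, 173))), 2342)) = Mul(1864, Add(Add(Rational(-1801, 1611), Mul(Rational(1159, 1663), Rational(1, 173))), 2342)) = Mul(1864, Add(Add(Rational(-1801, 1611), Rational(1159, 287699)), 2342)) = Mul(1864, Add(Rational(-516278750, 463483089), 2342)) = Mul(1864, Rational(1084961115688, 463483089)) = Rational(2022367519642432, 463483089)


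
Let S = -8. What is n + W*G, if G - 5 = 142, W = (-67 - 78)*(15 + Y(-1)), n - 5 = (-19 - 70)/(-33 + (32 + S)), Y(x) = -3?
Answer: -2301886/9 ≈ -2.5577e+5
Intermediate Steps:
n = 134/9 (n = 5 + (-19 - 70)/(-33 + (32 - 8)) = 5 - 89/(-33 + 24) = 5 - 89/(-9) = 5 - 89*(-1/9) = 5 + 89/9 = 134/9 ≈ 14.889)
W = -1740 (W = (-67 - 78)*(15 - 3) = -145*12 = -1740)
G = 147 (G = 5 + 142 = 147)
n + W*G = 134/9 - 1740*147 = 134/9 - 255780 = -2301886/9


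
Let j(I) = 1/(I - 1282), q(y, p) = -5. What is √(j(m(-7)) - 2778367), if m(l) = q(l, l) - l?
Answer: 3*I*√1975727645/80 ≈ 1666.8*I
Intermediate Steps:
m(l) = -5 - l
j(I) = 1/(-1282 + I)
√(j(m(-7)) - 2778367) = √(1/(-1282 + (-5 - 1*(-7))) - 2778367) = √(1/(-1282 + (-5 + 7)) - 2778367) = √(1/(-1282 + 2) - 2778367) = √(1/(-1280) - 2778367) = √(-1/1280 - 2778367) = √(-3556309761/1280) = 3*I*√1975727645/80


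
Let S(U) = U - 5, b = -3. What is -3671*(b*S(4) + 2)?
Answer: -18355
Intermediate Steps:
S(U) = -5 + U
-3671*(b*S(4) + 2) = -3671*(-3*(-5 + 4) + 2) = -3671*(-3*(-1) + 2) = -3671*(3 + 2) = -3671*5 = -18355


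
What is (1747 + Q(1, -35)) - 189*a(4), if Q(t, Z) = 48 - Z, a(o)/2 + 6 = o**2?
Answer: -1950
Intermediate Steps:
a(o) = -12 + 2*o**2
(1747 + Q(1, -35)) - 189*a(4) = (1747 + (48 - 1*(-35))) - 189*(-12 + 2*4**2) = (1747 + (48 + 35)) - 189*(-12 + 2*16) = (1747 + 83) - 189*(-12 + 32) = 1830 - 189*20 = 1830 - 3780 = -1950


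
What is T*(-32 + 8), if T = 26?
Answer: -624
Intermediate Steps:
T*(-32 + 8) = 26*(-32 + 8) = 26*(-24) = -624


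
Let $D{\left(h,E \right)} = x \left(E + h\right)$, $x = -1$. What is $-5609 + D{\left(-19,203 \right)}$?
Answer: $-5793$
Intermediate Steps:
$D{\left(h,E \right)} = - E - h$ ($D{\left(h,E \right)} = - (E + h) = - E - h$)
$-5609 + D{\left(-19,203 \right)} = -5609 - 184 = -5793$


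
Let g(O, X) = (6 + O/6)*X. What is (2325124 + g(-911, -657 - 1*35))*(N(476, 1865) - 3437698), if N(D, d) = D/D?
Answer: -8339992721678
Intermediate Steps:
N(D, d) = 1
g(O, X) = X*(6 + O/6) (g(O, X) = (6 + O*(1/6))*X = (6 + O/6)*X = X*(6 + O/6))
(2325124 + g(-911, -657 - 1*35))*(N(476, 1865) - 3437698) = (2325124 + (-657 - 1*35)*(36 - 911)/6)*(1 - 3437698) = (2325124 + (1/6)*(-657 - 35)*(-875))*(-3437697) = (2325124 + (1/6)*(-692)*(-875))*(-3437697) = (2325124 + 302750/3)*(-3437697) = (7278122/3)*(-3437697) = -8339992721678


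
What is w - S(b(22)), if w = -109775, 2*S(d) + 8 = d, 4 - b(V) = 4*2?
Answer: -109769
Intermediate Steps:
b(V) = -4 (b(V) = 4 - 4*2 = 4 - 1*8 = 4 - 8 = -4)
S(d) = -4 + d/2
w - S(b(22)) = -109775 - (-4 + (1/2)*(-4)) = -109775 - (-4 - 2) = -109775 - 1*(-6) = -109775 + 6 = -109769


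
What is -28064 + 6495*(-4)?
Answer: -54044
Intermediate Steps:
-28064 + 6495*(-4) = -28064 - 25980 = -54044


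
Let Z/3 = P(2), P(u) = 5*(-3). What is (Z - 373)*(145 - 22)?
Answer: -51414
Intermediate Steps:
P(u) = -15
Z = -45 (Z = 3*(-15) = -45)
(Z - 373)*(145 - 22) = (-45 - 373)*(145 - 22) = -418*123 = -51414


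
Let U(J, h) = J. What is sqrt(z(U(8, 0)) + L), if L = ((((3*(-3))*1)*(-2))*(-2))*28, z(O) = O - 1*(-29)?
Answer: I*sqrt(971) ≈ 31.161*I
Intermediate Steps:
z(O) = 29 + O (z(O) = O + 29 = 29 + O)
L = -1008 (L = ((-9*1*(-2))*(-2))*28 = (-9*(-2)*(-2))*28 = (18*(-2))*28 = -36*28 = -1008)
sqrt(z(U(8, 0)) + L) = sqrt((29 + 8) - 1008) = sqrt(37 - 1008) = sqrt(-971) = I*sqrt(971)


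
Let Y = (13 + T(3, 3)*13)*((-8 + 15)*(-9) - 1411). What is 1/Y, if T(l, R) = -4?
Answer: 1/57486 ≈ 1.7396e-5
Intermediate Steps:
Y = 57486 (Y = (13 - 4*13)*((-8 + 15)*(-9) - 1411) = (13 - 52)*(7*(-9) - 1411) = -39*(-63 - 1411) = -39*(-1474) = 57486)
1/Y = 1/57486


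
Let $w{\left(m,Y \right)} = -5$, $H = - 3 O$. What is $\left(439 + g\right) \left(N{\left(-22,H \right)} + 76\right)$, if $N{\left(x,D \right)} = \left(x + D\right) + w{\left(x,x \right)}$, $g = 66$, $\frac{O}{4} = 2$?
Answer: $12625$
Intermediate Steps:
$O = 8$ ($O = 4 \cdot 2 = 8$)
$H = -24$ ($H = \left(-3\right) 8 = -24$)
$N{\left(x,D \right)} = -5 + D + x$ ($N{\left(x,D \right)} = \left(x + D\right) - 5 = \left(D + x\right) - 5 = -5 + D + x$)
$\left(439 + g\right) \left(N{\left(-22,H \right)} + 76\right) = \left(439 + 66\right) \left(\left(-5 - 24 - 22\right) + 76\right) = 505 \left(-51 + 76\right) = 505 \cdot 25 = 12625$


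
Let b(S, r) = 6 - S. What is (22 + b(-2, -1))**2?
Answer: 900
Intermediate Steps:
(22 + b(-2, -1))**2 = (22 + (6 - 1*(-2)))**2 = (22 + (6 + 2))**2 = (22 + 8)**2 = 30**2 = 900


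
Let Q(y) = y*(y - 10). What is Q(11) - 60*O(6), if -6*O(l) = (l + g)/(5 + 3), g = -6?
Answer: 11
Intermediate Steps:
O(l) = 1/8 - l/48 (O(l) = -(l - 6)/(6*(5 + 3)) = -(-6 + l)/(6*8) = -(-3/4 + l/8)/6 = 1/8 - l/48)
Q(y) = y*(-10 + y)
Q(11) - 60*O(6) = 11*(-10 + 11) - 60*(1/8 - 1/48*6) = 11*1 - 60*(1/8 - 1/8) = 11 - 60*0 = 11 + 0 = 11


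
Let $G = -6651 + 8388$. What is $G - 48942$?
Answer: $-47205$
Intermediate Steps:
$G = 1737$
$G - 48942 = 1737 - 48942 = -47205$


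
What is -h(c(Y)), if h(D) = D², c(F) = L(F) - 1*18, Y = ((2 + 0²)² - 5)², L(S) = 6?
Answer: -144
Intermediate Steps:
Y = 1 (Y = ((2 + 0)² - 5)² = (2² - 5)² = (4 - 5)² = (-1)² = 1)
c(F) = -12 (c(F) = 6 - 1*18 = 6 - 18 = -12)
-h(c(Y)) = -1*(-12)² = -1*144 = -144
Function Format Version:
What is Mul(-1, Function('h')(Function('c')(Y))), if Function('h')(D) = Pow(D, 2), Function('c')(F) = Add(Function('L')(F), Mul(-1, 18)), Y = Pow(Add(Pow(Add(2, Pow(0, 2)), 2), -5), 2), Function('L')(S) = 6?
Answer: -144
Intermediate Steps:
Y = 1 (Y = Pow(Add(Pow(Add(2, 0), 2), -5), 2) = Pow(Add(Pow(2, 2), -5), 2) = Pow(Add(4, -5), 2) = Pow(-1, 2) = 1)
Function('c')(F) = -12 (Function('c')(F) = Add(6, Mul(-1, 18)) = Add(6, -18) = -12)
Mul(-1, Function('h')(Function('c')(Y))) = Mul(-1, Pow(-12, 2)) = Mul(-1, 144) = -144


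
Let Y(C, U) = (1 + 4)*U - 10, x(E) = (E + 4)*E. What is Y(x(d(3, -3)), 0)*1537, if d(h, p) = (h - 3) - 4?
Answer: -15370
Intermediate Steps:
d(h, p) = -7 + h (d(h, p) = (-3 + h) - 4 = -7 + h)
x(E) = E*(4 + E) (x(E) = (4 + E)*E = E*(4 + E))
Y(C, U) = -10 + 5*U (Y(C, U) = 5*U - 10 = -10 + 5*U)
Y(x(d(3, -3)), 0)*1537 = (-10 + 5*0)*1537 = (-10 + 0)*1537 = -10*1537 = -15370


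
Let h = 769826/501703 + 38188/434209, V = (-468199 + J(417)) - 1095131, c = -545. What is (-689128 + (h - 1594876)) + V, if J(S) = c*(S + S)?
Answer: -937134726799264130/217843957927 ≈ -4.3019e+6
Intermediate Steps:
J(S) = -1090*S (J(S) = -545*(S + S) = -1090*S)
V = -2017860 (V = (-468199 - 1090*417) - 1095131 = (-468199 - 454530) - 1095131 = -922729 - 1095131 = -2017860)
h = 353424411798/217843957927 (h = 769826*(1/501703) + 38188*(1/434209) = 769826/501703 + 38188/434209 = 353424411798/217843957927 ≈ 1.6224)
(-689128 + (h - 1594876)) + V = (-689128 + (353424411798/217843957927 - 1594876)) - 2017860 = (-689128 - 347433746818370254/217843957927) - 2017860 = -497556117856687910/217843957927 - 2017860 = -937134726799264130/217843957927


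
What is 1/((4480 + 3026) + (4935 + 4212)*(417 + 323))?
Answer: 1/6776286 ≈ 1.4757e-7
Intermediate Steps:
1/((4480 + 3026) + (4935 + 4212)*(417 + 323)) = 1/(7506 + 9147*740) = 1/(7506 + 6768780) = 1/6776286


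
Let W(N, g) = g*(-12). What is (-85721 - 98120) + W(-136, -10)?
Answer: -183721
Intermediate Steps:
W(N, g) = -12*g
(-85721 - 98120) + W(-136, -10) = (-85721 - 98120) - 12*(-10) = -183841 + 120 = -183721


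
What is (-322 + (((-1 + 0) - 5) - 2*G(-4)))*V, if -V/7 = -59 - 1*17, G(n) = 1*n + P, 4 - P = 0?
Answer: -174496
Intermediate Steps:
P = 4 (P = 4 - 1*0 = 4 + 0 = 4)
G(n) = 4 + n (G(n) = 1*n + 4 = n + 4 = 4 + n)
V = 532 (V = -7*(-59 - 1*17) = -7*(-59 - 17) = -7*(-76) = 532)
(-322 + (((-1 + 0) - 5) - 2*G(-4)))*V = (-322 + (((-1 + 0) - 5) - 2*(4 - 4)))*532 = (-322 + ((-1 - 5) - 2*0))*532 = (-322 + (-6 + 0))*532 = (-322 - 6)*532 = -328*532 = -174496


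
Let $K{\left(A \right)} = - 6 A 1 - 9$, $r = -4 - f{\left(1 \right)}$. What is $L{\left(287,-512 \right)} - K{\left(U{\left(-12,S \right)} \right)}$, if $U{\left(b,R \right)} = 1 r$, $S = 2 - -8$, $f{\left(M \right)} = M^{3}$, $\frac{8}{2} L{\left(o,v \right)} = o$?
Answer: $\frac{203}{4} \approx 50.75$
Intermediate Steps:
$L{\left(o,v \right)} = \frac{o}{4}$
$r = -5$ ($r = -4 - 1^{3} = -4 - 1 = -5$)
$S = 10$ ($S = 2 + 8 = 10$)
$U{\left(b,R \right)} = -5$ ($U{\left(b,R \right)} = 1 \left(-5\right) = -5$)
$K{\left(A \right)} = -9 - 6 A$ ($K{\left(A \right)} = - 6 A - 9 = -9 - 6 A$)
$L{\left(287,-512 \right)} - K{\left(U{\left(-12,S \right)} \right)} = \frac{1}{4} \cdot 287 - \left(-9 - -30\right) = \frac{287}{4} - \left(-9 + 30\right) = \frac{287}{4} - 21 = \frac{203}{4}$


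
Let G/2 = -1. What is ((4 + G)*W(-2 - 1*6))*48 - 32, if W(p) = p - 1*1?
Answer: -896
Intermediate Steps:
G = -2 (G = 2*(-1) = -2)
W(p) = -1 + p (W(p) = p - 1 = -1 + p)
((4 + G)*W(-2 - 1*6))*48 - 32 = ((4 - 2)*(-1 + (-2 - 1*6)))*48 - 32 = (2*(-1 + (-2 - 6)))*48 - 32 = (2*(-1 - 8))*48 - 32 = (2*(-9))*48 - 32 = -18*48 - 32 = -864 - 32 = -896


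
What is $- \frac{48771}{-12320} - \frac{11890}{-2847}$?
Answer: $\frac{285335837}{35075040} \approx 8.135$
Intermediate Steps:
$- \frac{48771}{-12320} - \frac{11890}{-2847} = \left(-48771\right) \left(- \frac{1}{12320}\right) - - \frac{11890}{2847} = \frac{48771}{12320} + \frac{11890}{2847} = \frac{285335837}{35075040}$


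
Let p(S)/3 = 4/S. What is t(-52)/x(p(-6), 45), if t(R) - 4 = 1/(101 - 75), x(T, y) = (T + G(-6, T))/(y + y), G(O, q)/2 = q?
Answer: -1575/26 ≈ -60.577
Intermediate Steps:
G(O, q) = 2*q
p(S) = 12/S (p(S) = 3*(4/S) = 12/S)
x(T, y) = 3*T/(2*y) (x(T, y) = (T + 2*T)/(y + y) = (3*T)/((2*y)) = (3*T)*(1/(2*y)) = 3*T/(2*y))
t(R) = 105/26 (t(R) = 4 + 1/(101 - 75) = 4 + 1/26 = 105/26)
t(-52)/x(p(-6), 45) = 105/(26*(((3/2)*(12/(-6))/45))) = 105/(26*(((3/2)*(12*(-⅙))*(1/45)))) = 105/(26*(((3/2)*(-2)*(1/45)))) = 105/(26*(-1/15)) = (105/26)*(-15) = -1575/26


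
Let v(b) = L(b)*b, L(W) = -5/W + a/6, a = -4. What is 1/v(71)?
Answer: -3/157 ≈ -0.019108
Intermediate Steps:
L(W) = -⅔ - 5/W (L(W) = -5/W - 4/6 = -5/W - 4*⅙ = -5/W - ⅔ = -⅔ - 5/W)
v(b) = b*(-⅔ - 5/b) (v(b) = (-⅔ - 5/b)*b = b*(-⅔ - 5/b))
1/v(71) = 1/(-5 - ⅔*71) = 1/(-5 - 142/3) = 1/(-157/3) = -3/157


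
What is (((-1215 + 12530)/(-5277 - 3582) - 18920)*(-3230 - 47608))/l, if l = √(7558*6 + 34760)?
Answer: 1420274720435*√20027/59139731 ≈ 3.3986e+6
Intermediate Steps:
l = 2*√20027 (l = √(45348 + 34760) = √80108 = 2*√20027 ≈ 283.03)
(((-1215 + 12530)/(-5277 - 3582) - 18920)*(-3230 - 47608))/l = (((-1215 + 12530)/(-5277 - 3582) - 18920)*(-3230 - 47608))/((2*√20027)) = ((11315/(-8859) - 18920)*(-50838))*(√20027/40054) = ((11315*(-1/8859) - 18920)*(-50838))*(√20027/40054) = ((-11315/8859 - 18920)*(-50838))*(√20027/40054) = (-167623595/8859*(-50838))*(√20027/40054) = 2840549440870*(√20027/40054)/2953 = 1420274720435*√20027/59139731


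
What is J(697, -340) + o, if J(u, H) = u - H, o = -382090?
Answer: -381053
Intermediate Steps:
J(697, -340) + o = (697 - 1*(-340)) - 382090 = (697 + 340) - 382090 = 1037 - 382090 = -381053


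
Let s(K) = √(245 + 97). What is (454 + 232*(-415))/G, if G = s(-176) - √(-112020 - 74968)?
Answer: -95826/(3*√38 - 2*I*√46747) ≈ -9.46 - 221.2*I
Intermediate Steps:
s(K) = 3*√38 (s(K) = √342 = 3*√38)
G = 3*√38 - 2*I*√46747 (G = 3*√38 - √(-112020 - 74968) = 3*√38 - √(-186988) = 3*√38 - 2*I*√46747 ≈ 18.493 - 432.42*I)
(454 + 232*(-415))/G = (454 + 232*(-415))/(3*√38 - 2*I*√46747) = (454 - 96280)/(3*√38 - 2*I*√46747) = -95826/(3*√38 - 2*I*√46747)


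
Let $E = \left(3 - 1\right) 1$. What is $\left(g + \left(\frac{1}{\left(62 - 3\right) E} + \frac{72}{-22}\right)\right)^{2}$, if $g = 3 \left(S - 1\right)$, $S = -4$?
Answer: $\frac{562021849}{1684804} \approx 333.58$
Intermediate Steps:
$E = 2$ ($E = 2 \cdot 1 = 2$)
$g = -15$ ($g = 3 \left(-4 - 1\right) = 3 \left(-5\right) = -15$)
$\left(g + \left(\frac{1}{\left(62 - 3\right) E} + \frac{72}{-22}\right)\right)^{2} = \left(-15 + \left(\frac{1}{\left(62 - 3\right) 2} + \frac{72}{-22}\right)\right)^{2} = \left(-15 + \left(\frac{1}{59} \cdot \frac{1}{2} + 72 \left(- \frac{1}{22}\right)\right)\right)^{2} = \left(-15 + \left(\frac{1}{59} \cdot \frac{1}{2} - \frac{36}{11}\right)\right)^{2} = \left(-15 + \left(\frac{1}{118} - \frac{36}{11}\right)\right)^{2} = \left(-15 - \frac{4237}{1298}\right)^{2} = \left(- \frac{23707}{1298}\right)^{2} = \frac{562021849}{1684804}$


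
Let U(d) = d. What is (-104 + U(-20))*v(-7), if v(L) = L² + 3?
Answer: -6448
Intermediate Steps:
v(L) = 3 + L²
(-104 + U(-20))*v(-7) = (-104 - 20)*(3 + (-7)²) = -124*(3 + 49) = -124*52 = -6448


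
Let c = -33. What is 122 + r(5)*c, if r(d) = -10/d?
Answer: 188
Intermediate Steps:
122 + r(5)*c = 122 - 10/5*(-33) = 122 - 10*⅕*(-33) = 122 - 2*(-33) = 122 + 66 = 188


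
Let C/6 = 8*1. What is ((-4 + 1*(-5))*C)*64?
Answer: -27648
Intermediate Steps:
C = 48 (C = 6*(8*1) = 6*8 = 48)
((-4 + 1*(-5))*C)*64 = ((-4 + 1*(-5))*48)*64 = ((-4 - 5)*48)*64 = -9*48*64 = -432*64 = -27648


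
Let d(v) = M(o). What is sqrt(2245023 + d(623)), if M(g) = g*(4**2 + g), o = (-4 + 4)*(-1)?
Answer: 3*sqrt(249447) ≈ 1498.3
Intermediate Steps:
o = 0 (o = 0*(-1) = 0)
M(g) = g*(16 + g)
d(v) = 0 (d(v) = 0*(16 + 0) = 0*16 = 0)
sqrt(2245023 + d(623)) = sqrt(2245023 + 0) = sqrt(2245023) = 3*sqrt(249447)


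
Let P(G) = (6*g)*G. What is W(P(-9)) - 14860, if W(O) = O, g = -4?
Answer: -14644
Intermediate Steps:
P(G) = -24*G (P(G) = (6*(-4))*G = -24*G)
W(P(-9)) - 14860 = -24*(-9) - 14860 = 216 - 14860 = -14644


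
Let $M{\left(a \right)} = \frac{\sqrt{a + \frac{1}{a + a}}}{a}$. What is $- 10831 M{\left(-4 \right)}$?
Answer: $\frac{10831 i \sqrt{66}}{16} \approx 5499.5 i$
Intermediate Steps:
$M{\left(a \right)} = \frac{\sqrt{a + \frac{1}{2 a}}}{a}$
$- 10831 M{\left(-4 \right)} = - 10831 \frac{\sqrt{\frac{2}{-4} + 4 \left(-4\right)}}{2 \left(-4\right)} = - 10831 \cdot \frac{1}{2} \left(- \frac{1}{4}\right) \sqrt{2 \left(- \frac{1}{4}\right) - 16} = - 10831 \cdot \frac{1}{2} \left(- \frac{1}{4}\right) \sqrt{- \frac{1}{2} - 16} = - 10831 \cdot \frac{1}{2} \left(- \frac{1}{4}\right) \sqrt{- \frac{33}{2}} = - 10831 \cdot \frac{1}{2} \left(- \frac{1}{4}\right) \frac{i \sqrt{66}}{2} = - 10831 \left(- \frac{i \sqrt{66}}{16}\right) = \frac{10831 i \sqrt{66}}{16}$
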